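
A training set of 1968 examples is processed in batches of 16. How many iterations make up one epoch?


Iterations per epoch = dataset_size / batch_size
= 1968 / 16
= 123

123


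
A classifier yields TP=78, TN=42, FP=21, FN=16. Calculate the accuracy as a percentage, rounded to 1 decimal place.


Accuracy = (TP + TN) / (TP + TN + FP + FN) * 100
= (78 + 42) / (78 + 42 + 21 + 16)
= 120 / 157
= 0.7643
= 76.4%

76.4


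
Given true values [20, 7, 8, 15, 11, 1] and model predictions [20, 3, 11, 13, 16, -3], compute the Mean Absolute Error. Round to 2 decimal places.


Absolute errors: [0, 4, 3, 2, 5, 4]
Sum of absolute errors = 18
MAE = 18 / 6 = 3.00

3.00


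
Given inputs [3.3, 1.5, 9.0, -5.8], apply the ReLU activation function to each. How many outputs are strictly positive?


ReLU(x) = max(0, x) for each element:
ReLU(3.3) = 3.3
ReLU(1.5) = 1.5
ReLU(9.0) = 9.0
ReLU(-5.8) = 0
Active neurons (>0): 3

3


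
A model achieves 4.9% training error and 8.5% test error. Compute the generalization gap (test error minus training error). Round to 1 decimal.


Generalization gap = test_error - train_error
= 8.5 - 4.9
= 3.6%
A moderate gap.

3.6


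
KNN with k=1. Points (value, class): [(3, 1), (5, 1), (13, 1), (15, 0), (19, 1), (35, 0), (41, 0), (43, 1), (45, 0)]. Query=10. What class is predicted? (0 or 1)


Distances from query 10:
Point 13 (class 1): distance = 3
K=1 nearest neighbors: classes = [1]
Votes for class 1: 1 / 1
Majority vote => class 1

1


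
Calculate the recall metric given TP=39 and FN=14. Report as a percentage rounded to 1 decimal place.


Recall = TP / (TP + FN) * 100
= 39 / (39 + 14)
= 39 / 53
= 0.7358
= 73.6%

73.6


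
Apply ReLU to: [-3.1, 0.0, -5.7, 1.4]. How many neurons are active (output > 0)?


ReLU(x) = max(0, x) for each element:
ReLU(-3.1) = 0
ReLU(0.0) = 0
ReLU(-5.7) = 0
ReLU(1.4) = 1.4
Active neurons (>0): 1

1


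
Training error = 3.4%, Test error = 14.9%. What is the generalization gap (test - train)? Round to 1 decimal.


Generalization gap = test_error - train_error
= 14.9 - 3.4
= 11.5%
A large gap suggests overfitting.

11.5


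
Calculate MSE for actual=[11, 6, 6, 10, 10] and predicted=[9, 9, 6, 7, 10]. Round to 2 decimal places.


Differences: [2, -3, 0, 3, 0]
Squared errors: [4, 9, 0, 9, 0]
Sum of squared errors = 22
MSE = 22 / 5 = 4.40

4.40


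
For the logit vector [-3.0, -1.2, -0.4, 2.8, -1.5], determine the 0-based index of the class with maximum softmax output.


Softmax is a monotonic transformation, so it preserves the argmax.
We need to find the index of the maximum logit.
Index 0: -3.0
Index 1: -1.2
Index 2: -0.4
Index 3: 2.8
Index 4: -1.5
Maximum logit = 2.8 at index 3

3


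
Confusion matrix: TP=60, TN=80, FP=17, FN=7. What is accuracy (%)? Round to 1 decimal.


Accuracy = (TP + TN) / (TP + TN + FP + FN) * 100
= (60 + 80) / (60 + 80 + 17 + 7)
= 140 / 164
= 0.8537
= 85.4%

85.4


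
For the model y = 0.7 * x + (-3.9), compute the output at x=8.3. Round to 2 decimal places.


y = 0.7 * 8.3 + (-3.9)
= 5.81 + (-3.9)
= 1.91

1.91


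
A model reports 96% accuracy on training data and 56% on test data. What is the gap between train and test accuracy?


Gap = train_accuracy - test_accuracy
= 96 - 56
= 40%
This large gap strongly indicates overfitting.

40


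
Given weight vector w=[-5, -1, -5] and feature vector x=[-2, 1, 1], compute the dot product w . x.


Element-wise products:
-5 * -2 = 10
-1 * 1 = -1
-5 * 1 = -5
Sum = 10 + -1 + -5
= 4

4


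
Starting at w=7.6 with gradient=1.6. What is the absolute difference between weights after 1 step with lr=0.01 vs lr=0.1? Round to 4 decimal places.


With lr=0.01: w_new = 7.6 - 0.01 * 1.6 = 7.584
With lr=0.1: w_new = 7.6 - 0.1 * 1.6 = 7.44
Absolute difference = |7.584 - 7.44|
= 0.1440

0.1440


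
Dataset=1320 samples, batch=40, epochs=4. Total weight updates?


Iterations per epoch = 1320 / 40 = 33
Total updates = iterations_per_epoch * epochs
= 33 * 4
= 132

132


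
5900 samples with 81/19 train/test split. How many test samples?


Train samples = 5900 * 81% = 4779
Test samples = 5900 - 4779
= 1121

1121


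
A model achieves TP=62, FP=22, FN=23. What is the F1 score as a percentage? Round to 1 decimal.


Precision = TP / (TP + FP) = 62 / 84 = 0.7381
Recall = TP / (TP + FN) = 62 / 85 = 0.7294
F1 = 2 * P * R / (P + R)
= 2 * 0.7381 * 0.7294 / (0.7381 + 0.7294)
= 1.0768 / 1.4675
= 0.7337
As percentage: 73.4%

73.4


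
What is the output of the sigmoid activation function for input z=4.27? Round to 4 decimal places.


sigmoid(z) = 1 / (1 + exp(-z))
exp(-(4.27)) = exp(-4.27) = 0.014
1 + 0.014 = 1.014
1 / 1.014 = 0.9862

0.9862


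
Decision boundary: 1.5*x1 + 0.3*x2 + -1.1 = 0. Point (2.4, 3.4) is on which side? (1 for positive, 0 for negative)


Compute 1.5 * 2.4 + 0.3 * 3.4 + -1.1
= 3.6 + 1.02 + -1.1
= 3.52
Since 3.52 >= 0, the point is on the positive side.

1


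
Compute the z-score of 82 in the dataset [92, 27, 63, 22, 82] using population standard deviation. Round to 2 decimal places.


Mean = (92 + 27 + 63 + 22 + 82) / 5 = 57.2
Variance = sum((x_i - mean)^2) / n = 802.16
Std = sqrt(802.16) = 28.3224
Z = (x - mean) / std
= (82 - 57.2) / 28.3224
= 24.8 / 28.3224
= 0.88

0.88


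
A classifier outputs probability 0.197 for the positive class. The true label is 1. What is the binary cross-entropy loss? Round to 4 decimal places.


For y=1: Loss = -log(p)
= -log(0.197)
= -(-1.6246)
= 1.6246

1.6246


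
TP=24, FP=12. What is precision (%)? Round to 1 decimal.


Precision = TP / (TP + FP) * 100
= 24 / (24 + 12)
= 24 / 36
= 0.6667
= 66.7%

66.7


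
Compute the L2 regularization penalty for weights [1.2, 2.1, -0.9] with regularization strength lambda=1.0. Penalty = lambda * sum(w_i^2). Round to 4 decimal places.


Squaring each weight:
1.2^2 = 1.44
2.1^2 = 4.41
(-0.9)^2 = 0.81
Sum of squares = 6.66
Penalty = 1.0 * 6.66 = 6.6600

6.6600


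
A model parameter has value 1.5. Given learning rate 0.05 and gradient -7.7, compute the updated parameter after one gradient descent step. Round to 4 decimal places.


w_new = w_old - lr * gradient
= 1.5 - 0.05 * -7.7
= 1.5 - (-0.385)
= 1.8850

1.8850


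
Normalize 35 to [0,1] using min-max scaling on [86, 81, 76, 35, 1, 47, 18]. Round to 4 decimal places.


Min = 1, Max = 86
Range = 86 - 1 = 85
Scaled = (x - min) / (max - min)
= (35 - 1) / 85
= 34 / 85
= 0.4000

0.4000


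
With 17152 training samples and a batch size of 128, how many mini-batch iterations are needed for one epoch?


Iterations per epoch = dataset_size / batch_size
= 17152 / 128
= 134

134


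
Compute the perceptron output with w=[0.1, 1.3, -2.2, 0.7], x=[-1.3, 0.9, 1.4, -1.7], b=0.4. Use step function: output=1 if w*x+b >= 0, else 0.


z = w . x + b
= 0.1*-1.3 + 1.3*0.9 + -2.2*1.4 + 0.7*-1.7 + 0.4
= -0.13 + 1.17 + -3.08 + -1.19 + 0.4
= -3.23 + 0.4
= -2.83
Since z = -2.83 < 0, output = 0

0


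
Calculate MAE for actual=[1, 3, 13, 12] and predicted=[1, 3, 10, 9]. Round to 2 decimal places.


Absolute errors: [0, 0, 3, 3]
Sum of absolute errors = 6
MAE = 6 / 4 = 1.50

1.50


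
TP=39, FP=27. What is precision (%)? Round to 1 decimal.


Precision = TP / (TP + FP) * 100
= 39 / (39 + 27)
= 39 / 66
= 0.5909
= 59.1%

59.1


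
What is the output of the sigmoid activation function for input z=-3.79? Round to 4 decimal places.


sigmoid(z) = 1 / (1 + exp(-z))
exp(-(-3.79)) = exp(3.79) = 44.2564
1 + 44.2564 = 45.2564
1 / 45.2564 = 0.0221

0.0221


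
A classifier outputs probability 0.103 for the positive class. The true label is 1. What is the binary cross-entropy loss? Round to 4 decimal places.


For y=1: Loss = -log(p)
= -log(0.103)
= -(-2.273)
= 2.2730

2.2730


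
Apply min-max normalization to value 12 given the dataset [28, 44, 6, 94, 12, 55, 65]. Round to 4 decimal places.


Min = 6, Max = 94
Range = 94 - 6 = 88
Scaled = (x - min) / (max - min)
= (12 - 6) / 88
= 6 / 88
= 0.0682

0.0682


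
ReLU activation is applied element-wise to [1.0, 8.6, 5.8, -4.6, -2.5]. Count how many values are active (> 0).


ReLU(x) = max(0, x) for each element:
ReLU(1.0) = 1.0
ReLU(8.6) = 8.6
ReLU(5.8) = 5.8
ReLU(-4.6) = 0
ReLU(-2.5) = 0
Active neurons (>0): 3

3


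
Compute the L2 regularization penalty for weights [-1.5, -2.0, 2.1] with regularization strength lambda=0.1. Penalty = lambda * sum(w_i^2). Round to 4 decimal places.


Squaring each weight:
(-1.5)^2 = 2.25
(-2.0)^2 = 4.0
2.1^2 = 4.41
Sum of squares = 10.66
Penalty = 0.1 * 10.66 = 1.0660

1.0660


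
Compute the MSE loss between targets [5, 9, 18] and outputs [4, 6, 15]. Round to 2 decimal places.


Differences: [1, 3, 3]
Squared errors: [1, 9, 9]
Sum of squared errors = 19
MSE = 19 / 3 = 6.33

6.33


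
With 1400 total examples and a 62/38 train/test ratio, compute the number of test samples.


Train samples = 1400 * 62% = 868
Test samples = 1400 - 868
= 532

532


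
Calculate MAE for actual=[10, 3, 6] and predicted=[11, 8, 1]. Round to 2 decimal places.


Absolute errors: [1, 5, 5]
Sum of absolute errors = 11
MAE = 11 / 3 = 3.67

3.67


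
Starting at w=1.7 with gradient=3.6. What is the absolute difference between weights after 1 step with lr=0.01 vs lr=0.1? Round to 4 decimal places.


With lr=0.01: w_new = 1.7 - 0.01 * 3.6 = 1.664
With lr=0.1: w_new = 1.7 - 0.1 * 3.6 = 1.34
Absolute difference = |1.664 - 1.34|
= 0.3240

0.3240


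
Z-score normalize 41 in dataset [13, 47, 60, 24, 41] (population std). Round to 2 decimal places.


Mean = (13 + 47 + 60 + 24 + 41) / 5 = 37.0
Variance = sum((x_i - mean)^2) / n = 278.0
Std = sqrt(278.0) = 16.6733
Z = (x - mean) / std
= (41 - 37.0) / 16.6733
= 4.0 / 16.6733
= 0.24

0.24


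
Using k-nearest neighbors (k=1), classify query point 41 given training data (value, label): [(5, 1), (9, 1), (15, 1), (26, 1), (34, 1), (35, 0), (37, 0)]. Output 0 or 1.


Distances from query 41:
Point 37 (class 0): distance = 4
K=1 nearest neighbors: classes = [0]
Votes for class 1: 0 / 1
Majority vote => class 0

0


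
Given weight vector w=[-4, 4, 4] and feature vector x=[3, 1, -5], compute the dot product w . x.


Element-wise products:
-4 * 3 = -12
4 * 1 = 4
4 * -5 = -20
Sum = -12 + 4 + -20
= -28

-28


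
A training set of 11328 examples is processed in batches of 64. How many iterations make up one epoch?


Iterations per epoch = dataset_size / batch_size
= 11328 / 64
= 177

177


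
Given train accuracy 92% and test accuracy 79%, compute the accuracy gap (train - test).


Gap = train_accuracy - test_accuracy
= 92 - 79
= 13%
This gap suggests the model is overfitting.

13


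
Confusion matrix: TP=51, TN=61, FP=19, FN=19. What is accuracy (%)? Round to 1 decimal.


Accuracy = (TP + TN) / (TP + TN + FP + FN) * 100
= (51 + 61) / (51 + 61 + 19 + 19)
= 112 / 150
= 0.7467
= 74.7%

74.7


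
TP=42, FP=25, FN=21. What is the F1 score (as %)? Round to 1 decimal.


Precision = TP / (TP + FP) = 42 / 67 = 0.6269
Recall = TP / (TP + FN) = 42 / 63 = 0.6667
F1 = 2 * P * R / (P + R)
= 2 * 0.6269 * 0.6667 / (0.6269 + 0.6667)
= 0.8358 / 1.2935
= 0.6462
As percentage: 64.6%

64.6


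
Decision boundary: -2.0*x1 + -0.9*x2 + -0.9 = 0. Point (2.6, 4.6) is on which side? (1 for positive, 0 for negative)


Compute -2.0 * 2.6 + -0.9 * 4.6 + -0.9
= -5.2 + -4.14 + -0.9
= -10.24
Since -10.24 < 0, the point is on the negative side.

0


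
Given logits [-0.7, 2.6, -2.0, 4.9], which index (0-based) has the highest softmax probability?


Softmax is a monotonic transformation, so it preserves the argmax.
We need to find the index of the maximum logit.
Index 0: -0.7
Index 1: 2.6
Index 2: -2.0
Index 3: 4.9
Maximum logit = 4.9 at index 3

3


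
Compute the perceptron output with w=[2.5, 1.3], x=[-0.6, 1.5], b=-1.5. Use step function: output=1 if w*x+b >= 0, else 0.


z = w . x + b
= 2.5*-0.6 + 1.3*1.5 + -1.5
= -1.5 + 1.95 + -1.5
= 0.45 + -1.5
= -1.05
Since z = -1.05 < 0, output = 0

0


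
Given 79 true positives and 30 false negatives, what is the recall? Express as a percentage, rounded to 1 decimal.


Recall = TP / (TP + FN) * 100
= 79 / (79 + 30)
= 79 / 109
= 0.7248
= 72.5%

72.5


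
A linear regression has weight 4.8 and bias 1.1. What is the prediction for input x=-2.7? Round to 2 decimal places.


y = 4.8 * -2.7 + (1.1)
= -12.96 + (1.1)
= -11.86

-11.86


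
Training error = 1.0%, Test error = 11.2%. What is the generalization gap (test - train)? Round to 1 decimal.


Generalization gap = test_error - train_error
= 11.2 - 1.0
= 10.2%
A large gap suggests overfitting.

10.2


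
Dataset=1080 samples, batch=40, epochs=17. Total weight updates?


Iterations per epoch = 1080 / 40 = 27
Total updates = iterations_per_epoch * epochs
= 27 * 17
= 459

459


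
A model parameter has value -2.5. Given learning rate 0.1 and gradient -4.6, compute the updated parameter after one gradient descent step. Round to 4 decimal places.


w_new = w_old - lr * gradient
= -2.5 - 0.1 * -4.6
= -2.5 - (-0.46)
= -2.0400

-2.0400


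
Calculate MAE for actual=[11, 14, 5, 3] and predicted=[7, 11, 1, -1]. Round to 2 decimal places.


Absolute errors: [4, 3, 4, 4]
Sum of absolute errors = 15
MAE = 15 / 4 = 3.75

3.75


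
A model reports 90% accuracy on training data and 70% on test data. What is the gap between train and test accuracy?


Gap = train_accuracy - test_accuracy
= 90 - 70
= 20%
This gap suggests the model is overfitting.

20


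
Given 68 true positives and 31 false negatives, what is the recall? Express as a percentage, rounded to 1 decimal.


Recall = TP / (TP + FN) * 100
= 68 / (68 + 31)
= 68 / 99
= 0.6869
= 68.7%

68.7


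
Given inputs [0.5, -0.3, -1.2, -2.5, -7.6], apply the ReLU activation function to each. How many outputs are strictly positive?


ReLU(x) = max(0, x) for each element:
ReLU(0.5) = 0.5
ReLU(-0.3) = 0
ReLU(-1.2) = 0
ReLU(-2.5) = 0
ReLU(-7.6) = 0
Active neurons (>0): 1

1


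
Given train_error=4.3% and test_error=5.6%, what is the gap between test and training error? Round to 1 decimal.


Generalization gap = test_error - train_error
= 5.6 - 4.3
= 1.3%
A small gap suggests good generalization.

1.3


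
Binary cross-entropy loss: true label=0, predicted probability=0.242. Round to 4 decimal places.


For y=0: Loss = -log(1-p)
= -log(1 - 0.242)
= -log(0.758)
= -(-0.2771)
= 0.2771

0.2771


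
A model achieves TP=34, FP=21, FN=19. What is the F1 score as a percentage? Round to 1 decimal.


Precision = TP / (TP + FP) = 34 / 55 = 0.6182
Recall = TP / (TP + FN) = 34 / 53 = 0.6415
F1 = 2 * P * R / (P + R)
= 2 * 0.6182 * 0.6415 / (0.6182 + 0.6415)
= 0.7931 / 1.2597
= 0.6296
As percentage: 63.0%

63.0


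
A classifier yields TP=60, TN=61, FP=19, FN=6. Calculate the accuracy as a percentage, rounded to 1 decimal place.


Accuracy = (TP + TN) / (TP + TN + FP + FN) * 100
= (60 + 61) / (60 + 61 + 19 + 6)
= 121 / 146
= 0.8288
= 82.9%

82.9


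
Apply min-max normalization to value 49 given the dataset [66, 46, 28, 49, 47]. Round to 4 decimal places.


Min = 28, Max = 66
Range = 66 - 28 = 38
Scaled = (x - min) / (max - min)
= (49 - 28) / 38
= 21 / 38
= 0.5526

0.5526


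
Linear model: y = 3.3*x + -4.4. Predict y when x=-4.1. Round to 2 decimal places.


y = 3.3 * -4.1 + (-4.4)
= -13.53 + (-4.4)
= -17.93

-17.93


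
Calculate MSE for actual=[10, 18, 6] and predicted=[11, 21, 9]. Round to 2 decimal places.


Differences: [-1, -3, -3]
Squared errors: [1, 9, 9]
Sum of squared errors = 19
MSE = 19 / 3 = 6.33

6.33


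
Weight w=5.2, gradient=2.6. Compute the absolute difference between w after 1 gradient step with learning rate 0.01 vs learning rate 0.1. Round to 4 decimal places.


With lr=0.01: w_new = 5.2 - 0.01 * 2.6 = 5.174
With lr=0.1: w_new = 5.2 - 0.1 * 2.6 = 4.94
Absolute difference = |5.174 - 4.94|
= 0.2340

0.2340


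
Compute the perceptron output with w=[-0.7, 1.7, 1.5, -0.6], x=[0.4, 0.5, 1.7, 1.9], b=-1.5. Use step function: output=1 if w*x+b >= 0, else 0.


z = w . x + b
= -0.7*0.4 + 1.7*0.5 + 1.5*1.7 + -0.6*1.9 + -1.5
= -0.28 + 0.85 + 2.55 + -1.14 + -1.5
= 1.98 + -1.5
= 0.48
Since z = 0.48 >= 0, output = 1

1


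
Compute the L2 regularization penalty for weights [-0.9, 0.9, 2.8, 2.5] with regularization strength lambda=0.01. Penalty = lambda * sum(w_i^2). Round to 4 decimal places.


Squaring each weight:
(-0.9)^2 = 0.81
0.9^2 = 0.81
2.8^2 = 7.84
2.5^2 = 6.25
Sum of squares = 15.71
Penalty = 0.01 * 15.71 = 0.1571

0.1571


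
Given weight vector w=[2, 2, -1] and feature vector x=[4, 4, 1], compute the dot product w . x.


Element-wise products:
2 * 4 = 8
2 * 4 = 8
-1 * 1 = -1
Sum = 8 + 8 + -1
= 15

15


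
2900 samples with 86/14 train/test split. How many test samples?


Train samples = 2900 * 86% = 2494
Test samples = 2900 - 2494
= 406

406


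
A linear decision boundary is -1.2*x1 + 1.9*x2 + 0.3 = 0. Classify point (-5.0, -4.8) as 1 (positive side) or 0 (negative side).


Compute -1.2 * -5.0 + 1.9 * -4.8 + 0.3
= 6.0 + -9.12 + 0.3
= -2.82
Since -2.82 < 0, the point is on the negative side.

0


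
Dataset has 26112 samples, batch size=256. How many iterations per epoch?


Iterations per epoch = dataset_size / batch_size
= 26112 / 256
= 102

102


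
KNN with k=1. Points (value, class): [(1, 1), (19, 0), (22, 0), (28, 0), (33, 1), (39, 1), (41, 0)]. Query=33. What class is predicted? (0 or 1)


Distances from query 33:
Point 33 (class 1): distance = 0
K=1 nearest neighbors: classes = [1]
Votes for class 1: 1 / 1
Majority vote => class 1

1


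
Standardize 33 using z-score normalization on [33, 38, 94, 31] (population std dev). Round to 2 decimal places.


Mean = (33 + 38 + 94 + 31) / 4 = 49.0
Variance = sum((x_i - mean)^2) / n = 681.5
Std = sqrt(681.5) = 26.1056
Z = (x - mean) / std
= (33 - 49.0) / 26.1056
= -16.0 / 26.1056
= -0.61

-0.61


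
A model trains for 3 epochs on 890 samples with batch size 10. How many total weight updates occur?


Iterations per epoch = 890 / 10 = 89
Total updates = iterations_per_epoch * epochs
= 89 * 3
= 267

267


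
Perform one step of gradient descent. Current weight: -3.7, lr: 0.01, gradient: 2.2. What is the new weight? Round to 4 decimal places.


w_new = w_old - lr * gradient
= -3.7 - 0.01 * 2.2
= -3.7 - (0.022)
= -3.7220

-3.7220


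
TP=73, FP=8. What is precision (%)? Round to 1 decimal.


Precision = TP / (TP + FP) * 100
= 73 / (73 + 8)
= 73 / 81
= 0.9012
= 90.1%

90.1


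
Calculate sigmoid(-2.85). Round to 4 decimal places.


sigmoid(z) = 1 / (1 + exp(-z))
exp(-(-2.85)) = exp(2.85) = 17.2878
1 + 17.2878 = 18.2878
1 / 18.2878 = 0.0547

0.0547


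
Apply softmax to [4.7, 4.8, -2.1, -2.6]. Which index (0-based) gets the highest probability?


Softmax is a monotonic transformation, so it preserves the argmax.
We need to find the index of the maximum logit.
Index 0: 4.7
Index 1: 4.8
Index 2: -2.1
Index 3: -2.6
Maximum logit = 4.8 at index 1

1


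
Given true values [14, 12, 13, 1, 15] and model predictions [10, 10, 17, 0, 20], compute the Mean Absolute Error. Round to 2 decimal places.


Absolute errors: [4, 2, 4, 1, 5]
Sum of absolute errors = 16
MAE = 16 / 5 = 3.20

3.20


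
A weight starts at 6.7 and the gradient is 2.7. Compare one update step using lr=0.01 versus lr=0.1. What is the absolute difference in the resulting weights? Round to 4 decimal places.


With lr=0.01: w_new = 6.7 - 0.01 * 2.7 = 6.673
With lr=0.1: w_new = 6.7 - 0.1 * 2.7 = 6.43
Absolute difference = |6.673 - 6.43|
= 0.2430

0.2430


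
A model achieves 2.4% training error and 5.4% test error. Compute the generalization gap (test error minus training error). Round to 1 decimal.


Generalization gap = test_error - train_error
= 5.4 - 2.4
= 3.0%
A moderate gap.

3.0


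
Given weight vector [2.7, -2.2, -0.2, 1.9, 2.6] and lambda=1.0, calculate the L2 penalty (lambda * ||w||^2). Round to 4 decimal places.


Squaring each weight:
2.7^2 = 7.29
(-2.2)^2 = 4.84
(-0.2)^2 = 0.04
1.9^2 = 3.61
2.6^2 = 6.76
Sum of squares = 22.54
Penalty = 1.0 * 22.54 = 22.5400

22.5400


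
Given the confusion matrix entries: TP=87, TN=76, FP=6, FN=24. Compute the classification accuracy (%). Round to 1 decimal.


Accuracy = (TP + TN) / (TP + TN + FP + FN) * 100
= (87 + 76) / (87 + 76 + 6 + 24)
= 163 / 193
= 0.8446
= 84.5%

84.5


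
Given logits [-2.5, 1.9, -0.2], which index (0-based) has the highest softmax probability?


Softmax is a monotonic transformation, so it preserves the argmax.
We need to find the index of the maximum logit.
Index 0: -2.5
Index 1: 1.9
Index 2: -0.2
Maximum logit = 1.9 at index 1

1


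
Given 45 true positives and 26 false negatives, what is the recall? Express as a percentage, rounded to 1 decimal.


Recall = TP / (TP + FN) * 100
= 45 / (45 + 26)
= 45 / 71
= 0.6338
= 63.4%

63.4


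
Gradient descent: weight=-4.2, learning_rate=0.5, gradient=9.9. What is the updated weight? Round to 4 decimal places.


w_new = w_old - lr * gradient
= -4.2 - 0.5 * 9.9
= -4.2 - (4.95)
= -9.1500

-9.1500


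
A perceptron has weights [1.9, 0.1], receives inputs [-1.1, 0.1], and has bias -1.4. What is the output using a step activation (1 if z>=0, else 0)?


z = w . x + b
= 1.9*-1.1 + 0.1*0.1 + -1.4
= -2.09 + 0.01 + -1.4
= -2.08 + -1.4
= -3.48
Since z = -3.48 < 0, output = 0

0


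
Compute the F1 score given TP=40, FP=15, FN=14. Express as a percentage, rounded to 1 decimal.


Precision = TP / (TP + FP) = 40 / 55 = 0.7273
Recall = TP / (TP + FN) = 40 / 54 = 0.7407
F1 = 2 * P * R / (P + R)
= 2 * 0.7273 * 0.7407 / (0.7273 + 0.7407)
= 1.0774 / 1.468
= 0.7339
As percentage: 73.4%

73.4


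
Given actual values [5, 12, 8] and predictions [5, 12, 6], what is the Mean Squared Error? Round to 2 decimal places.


Differences: [0, 0, 2]
Squared errors: [0, 0, 4]
Sum of squared errors = 4
MSE = 4 / 3 = 1.33

1.33


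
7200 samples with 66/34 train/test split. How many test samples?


Train samples = 7200 * 66% = 4752
Test samples = 7200 - 4752
= 2448

2448


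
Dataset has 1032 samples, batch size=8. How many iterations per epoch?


Iterations per epoch = dataset_size / batch_size
= 1032 / 8
= 129

129


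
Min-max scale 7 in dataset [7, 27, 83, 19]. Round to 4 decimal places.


Min = 7, Max = 83
Range = 83 - 7 = 76
Scaled = (x - min) / (max - min)
= (7 - 7) / 76
= 0 / 76
= 0.0000

0.0000


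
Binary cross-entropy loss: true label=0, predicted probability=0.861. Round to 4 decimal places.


For y=0: Loss = -log(1-p)
= -log(1 - 0.861)
= -log(0.139)
= -(-1.9733)
= 1.9733

1.9733


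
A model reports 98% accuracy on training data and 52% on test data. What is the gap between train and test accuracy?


Gap = train_accuracy - test_accuracy
= 98 - 52
= 46%
This large gap strongly indicates overfitting.

46


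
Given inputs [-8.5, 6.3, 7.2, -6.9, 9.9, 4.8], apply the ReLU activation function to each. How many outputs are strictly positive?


ReLU(x) = max(0, x) for each element:
ReLU(-8.5) = 0
ReLU(6.3) = 6.3
ReLU(7.2) = 7.2
ReLU(-6.9) = 0
ReLU(9.9) = 9.9
ReLU(4.8) = 4.8
Active neurons (>0): 4

4


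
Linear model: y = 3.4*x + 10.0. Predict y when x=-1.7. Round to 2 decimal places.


y = 3.4 * -1.7 + (10.0)
= -5.78 + (10.0)
= 4.22

4.22


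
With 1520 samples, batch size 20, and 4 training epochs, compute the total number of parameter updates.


Iterations per epoch = 1520 / 20 = 76
Total updates = iterations_per_epoch * epochs
= 76 * 4
= 304

304


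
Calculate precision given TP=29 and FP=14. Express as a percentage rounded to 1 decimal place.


Precision = TP / (TP + FP) * 100
= 29 / (29 + 14)
= 29 / 43
= 0.6744
= 67.4%

67.4


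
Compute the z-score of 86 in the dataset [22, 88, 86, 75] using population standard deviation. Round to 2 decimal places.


Mean = (22 + 88 + 86 + 75) / 4 = 67.75
Variance = sum((x_i - mean)^2) / n = 722.1875
Std = sqrt(722.1875) = 26.8735
Z = (x - mean) / std
= (86 - 67.75) / 26.8735
= 18.25 / 26.8735
= 0.68

0.68


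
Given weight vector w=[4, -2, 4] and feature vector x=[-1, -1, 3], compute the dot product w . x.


Element-wise products:
4 * -1 = -4
-2 * -1 = 2
4 * 3 = 12
Sum = -4 + 2 + 12
= 10

10


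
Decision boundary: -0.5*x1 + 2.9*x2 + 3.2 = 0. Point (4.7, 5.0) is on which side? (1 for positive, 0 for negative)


Compute -0.5 * 4.7 + 2.9 * 5.0 + 3.2
= -2.35 + 14.5 + 3.2
= 15.35
Since 15.35 >= 0, the point is on the positive side.

1


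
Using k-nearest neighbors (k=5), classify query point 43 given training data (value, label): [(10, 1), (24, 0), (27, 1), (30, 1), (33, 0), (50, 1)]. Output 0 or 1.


Distances from query 43:
Point 50 (class 1): distance = 7
Point 33 (class 0): distance = 10
Point 30 (class 1): distance = 13
Point 27 (class 1): distance = 16
Point 24 (class 0): distance = 19
K=5 nearest neighbors: classes = [1, 0, 1, 1, 0]
Votes for class 1: 3 / 5
Majority vote => class 1

1


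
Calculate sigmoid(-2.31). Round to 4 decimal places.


sigmoid(z) = 1 / (1 + exp(-z))
exp(-(-2.31)) = exp(2.31) = 10.0744
1 + 10.0744 = 11.0744
1 / 11.0744 = 0.0903

0.0903


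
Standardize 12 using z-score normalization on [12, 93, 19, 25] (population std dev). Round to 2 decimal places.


Mean = (12 + 93 + 19 + 25) / 4 = 37.25
Variance = sum((x_i - mean)^2) / n = 1057.1875
Std = sqrt(1057.1875) = 32.5144
Z = (x - mean) / std
= (12 - 37.25) / 32.5144
= -25.25 / 32.5144
= -0.78

-0.78


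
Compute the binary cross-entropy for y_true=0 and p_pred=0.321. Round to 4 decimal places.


For y=0: Loss = -log(1-p)
= -log(1 - 0.321)
= -log(0.679)
= -(-0.3871)
= 0.3871

0.3871


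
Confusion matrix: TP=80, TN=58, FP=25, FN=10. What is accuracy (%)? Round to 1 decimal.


Accuracy = (TP + TN) / (TP + TN + FP + FN) * 100
= (80 + 58) / (80 + 58 + 25 + 10)
= 138 / 173
= 0.7977
= 79.8%

79.8


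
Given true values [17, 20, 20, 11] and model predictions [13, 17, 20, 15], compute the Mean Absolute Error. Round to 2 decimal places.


Absolute errors: [4, 3, 0, 4]
Sum of absolute errors = 11
MAE = 11 / 4 = 2.75

2.75


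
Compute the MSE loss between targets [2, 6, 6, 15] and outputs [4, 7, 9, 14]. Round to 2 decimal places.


Differences: [-2, -1, -3, 1]
Squared errors: [4, 1, 9, 1]
Sum of squared errors = 15
MSE = 15 / 4 = 3.75

3.75


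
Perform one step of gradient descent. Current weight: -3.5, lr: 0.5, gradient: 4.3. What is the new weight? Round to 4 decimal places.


w_new = w_old - lr * gradient
= -3.5 - 0.5 * 4.3
= -3.5 - (2.15)
= -5.6500

-5.6500


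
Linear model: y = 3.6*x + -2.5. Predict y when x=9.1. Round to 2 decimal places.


y = 3.6 * 9.1 + (-2.5)
= 32.76 + (-2.5)
= 30.26

30.26


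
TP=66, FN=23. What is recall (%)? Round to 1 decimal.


Recall = TP / (TP + FN) * 100
= 66 / (66 + 23)
= 66 / 89
= 0.7416
= 74.2%

74.2


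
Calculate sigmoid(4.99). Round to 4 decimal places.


sigmoid(z) = 1 / (1 + exp(-z))
exp(-(4.99)) = exp(-4.99) = 0.0068
1 + 0.0068 = 1.0068
1 / 1.0068 = 0.9932

0.9932


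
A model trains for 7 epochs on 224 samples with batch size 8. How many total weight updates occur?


Iterations per epoch = 224 / 8 = 28
Total updates = iterations_per_epoch * epochs
= 28 * 7
= 196

196


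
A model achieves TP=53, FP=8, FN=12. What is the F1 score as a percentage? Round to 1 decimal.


Precision = TP / (TP + FP) = 53 / 61 = 0.8689
Recall = TP / (TP + FN) = 53 / 65 = 0.8154
F1 = 2 * P * R / (P + R)
= 2 * 0.8689 * 0.8154 / (0.8689 + 0.8154)
= 1.4169 / 1.6842
= 0.8413
As percentage: 84.1%

84.1


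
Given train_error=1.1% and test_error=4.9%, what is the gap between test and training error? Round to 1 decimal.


Generalization gap = test_error - train_error
= 4.9 - 1.1
= 3.8%
A moderate gap.

3.8


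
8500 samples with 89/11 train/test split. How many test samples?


Train samples = 8500 * 89% = 7565
Test samples = 8500 - 7565
= 935

935


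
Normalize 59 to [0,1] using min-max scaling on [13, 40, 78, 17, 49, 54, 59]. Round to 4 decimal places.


Min = 13, Max = 78
Range = 78 - 13 = 65
Scaled = (x - min) / (max - min)
= (59 - 13) / 65
= 46 / 65
= 0.7077

0.7077


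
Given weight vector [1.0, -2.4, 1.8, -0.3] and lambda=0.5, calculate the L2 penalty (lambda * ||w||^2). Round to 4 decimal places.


Squaring each weight:
1.0^2 = 1.0
(-2.4)^2 = 5.76
1.8^2 = 3.24
(-0.3)^2 = 0.09
Sum of squares = 10.09
Penalty = 0.5 * 10.09 = 5.0450

5.0450


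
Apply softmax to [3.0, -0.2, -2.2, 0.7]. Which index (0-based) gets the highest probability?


Softmax is a monotonic transformation, so it preserves the argmax.
We need to find the index of the maximum logit.
Index 0: 3.0
Index 1: -0.2
Index 2: -2.2
Index 3: 0.7
Maximum logit = 3.0 at index 0

0


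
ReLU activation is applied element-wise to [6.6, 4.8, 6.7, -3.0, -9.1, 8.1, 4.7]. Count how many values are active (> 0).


ReLU(x) = max(0, x) for each element:
ReLU(6.6) = 6.6
ReLU(4.8) = 4.8
ReLU(6.7) = 6.7
ReLU(-3.0) = 0
ReLU(-9.1) = 0
ReLU(8.1) = 8.1
ReLU(4.7) = 4.7
Active neurons (>0): 5

5


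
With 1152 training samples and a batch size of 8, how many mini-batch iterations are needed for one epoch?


Iterations per epoch = dataset_size / batch_size
= 1152 / 8
= 144

144


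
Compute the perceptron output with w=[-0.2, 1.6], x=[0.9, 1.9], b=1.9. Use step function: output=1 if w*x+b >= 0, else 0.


z = w . x + b
= -0.2*0.9 + 1.6*1.9 + 1.9
= -0.18 + 3.04 + 1.9
= 2.86 + 1.9
= 4.76
Since z = 4.76 >= 0, output = 1

1


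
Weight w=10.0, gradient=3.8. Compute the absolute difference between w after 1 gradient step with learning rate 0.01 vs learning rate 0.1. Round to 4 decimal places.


With lr=0.01: w_new = 10.0 - 0.01 * 3.8 = 9.962
With lr=0.1: w_new = 10.0 - 0.1 * 3.8 = 9.62
Absolute difference = |9.962 - 9.62|
= 0.3420

0.3420


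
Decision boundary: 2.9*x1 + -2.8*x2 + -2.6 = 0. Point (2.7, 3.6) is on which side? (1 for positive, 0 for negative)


Compute 2.9 * 2.7 + -2.8 * 3.6 + -2.6
= 7.83 + -10.08 + -2.6
= -4.85
Since -4.85 < 0, the point is on the negative side.

0


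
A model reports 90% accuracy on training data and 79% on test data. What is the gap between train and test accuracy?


Gap = train_accuracy - test_accuracy
= 90 - 79
= 11%
This gap suggests the model is overfitting.

11


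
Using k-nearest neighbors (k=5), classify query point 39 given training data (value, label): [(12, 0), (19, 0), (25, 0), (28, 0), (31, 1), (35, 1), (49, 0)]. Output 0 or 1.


Distances from query 39:
Point 35 (class 1): distance = 4
Point 31 (class 1): distance = 8
Point 49 (class 0): distance = 10
Point 28 (class 0): distance = 11
Point 25 (class 0): distance = 14
K=5 nearest neighbors: classes = [1, 1, 0, 0, 0]
Votes for class 1: 2 / 5
Majority vote => class 0

0


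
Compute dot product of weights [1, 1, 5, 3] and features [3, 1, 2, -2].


Element-wise products:
1 * 3 = 3
1 * 1 = 1
5 * 2 = 10
3 * -2 = -6
Sum = 3 + 1 + 10 + -6
= 8

8


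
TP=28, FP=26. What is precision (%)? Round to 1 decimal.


Precision = TP / (TP + FP) * 100
= 28 / (28 + 26)
= 28 / 54
= 0.5185
= 51.9%

51.9


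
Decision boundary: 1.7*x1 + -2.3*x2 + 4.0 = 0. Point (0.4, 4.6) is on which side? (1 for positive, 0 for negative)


Compute 1.7 * 0.4 + -2.3 * 4.6 + 4.0
= 0.68 + -10.58 + 4.0
= -5.9
Since -5.9 < 0, the point is on the negative side.

0


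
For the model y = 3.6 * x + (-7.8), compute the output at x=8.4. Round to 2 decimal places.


y = 3.6 * 8.4 + (-7.8)
= 30.24 + (-7.8)
= 22.44

22.44


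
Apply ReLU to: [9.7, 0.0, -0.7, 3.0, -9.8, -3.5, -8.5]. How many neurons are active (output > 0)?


ReLU(x) = max(0, x) for each element:
ReLU(9.7) = 9.7
ReLU(0.0) = 0
ReLU(-0.7) = 0
ReLU(3.0) = 3.0
ReLU(-9.8) = 0
ReLU(-3.5) = 0
ReLU(-8.5) = 0
Active neurons (>0): 2

2


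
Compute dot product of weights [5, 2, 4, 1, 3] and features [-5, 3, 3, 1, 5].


Element-wise products:
5 * -5 = -25
2 * 3 = 6
4 * 3 = 12
1 * 1 = 1
3 * 5 = 15
Sum = -25 + 6 + 12 + 1 + 15
= 9

9


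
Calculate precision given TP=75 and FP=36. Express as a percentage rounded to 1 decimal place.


Precision = TP / (TP + FP) * 100
= 75 / (75 + 36)
= 75 / 111
= 0.6757
= 67.6%

67.6


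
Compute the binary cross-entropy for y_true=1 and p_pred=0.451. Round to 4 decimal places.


For y=1: Loss = -log(p)
= -log(0.451)
= -(-0.7963)
= 0.7963

0.7963


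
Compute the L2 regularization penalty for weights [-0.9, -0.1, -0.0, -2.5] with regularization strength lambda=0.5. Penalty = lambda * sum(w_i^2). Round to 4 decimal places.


Squaring each weight:
(-0.9)^2 = 0.81
(-0.1)^2 = 0.01
(-0.0)^2 = 0.0
(-2.5)^2 = 6.25
Sum of squares = 7.07
Penalty = 0.5 * 7.07 = 3.5350

3.5350


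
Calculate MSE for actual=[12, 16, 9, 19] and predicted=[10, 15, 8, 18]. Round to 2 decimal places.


Differences: [2, 1, 1, 1]
Squared errors: [4, 1, 1, 1]
Sum of squared errors = 7
MSE = 7 / 4 = 1.75

1.75


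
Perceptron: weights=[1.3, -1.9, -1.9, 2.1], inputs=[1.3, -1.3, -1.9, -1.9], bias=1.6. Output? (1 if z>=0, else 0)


z = w . x + b
= 1.3*1.3 + -1.9*-1.3 + -1.9*-1.9 + 2.1*-1.9 + 1.6
= 1.69 + 2.47 + 3.61 + -3.99 + 1.6
= 3.78 + 1.6
= 5.38
Since z = 5.38 >= 0, output = 1

1


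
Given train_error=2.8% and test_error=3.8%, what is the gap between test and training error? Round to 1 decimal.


Generalization gap = test_error - train_error
= 3.8 - 2.8
= 1.0%
A small gap suggests good generalization.

1.0


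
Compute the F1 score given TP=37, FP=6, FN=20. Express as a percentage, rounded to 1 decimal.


Precision = TP / (TP + FP) = 37 / 43 = 0.8605
Recall = TP / (TP + FN) = 37 / 57 = 0.6491
F1 = 2 * P * R / (P + R)
= 2 * 0.8605 * 0.6491 / (0.8605 + 0.6491)
= 1.1171 / 1.5096
= 0.74
As percentage: 74.0%

74.0


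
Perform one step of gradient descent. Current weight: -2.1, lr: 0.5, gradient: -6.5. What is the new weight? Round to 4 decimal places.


w_new = w_old - lr * gradient
= -2.1 - 0.5 * -6.5
= -2.1 - (-3.25)
= 1.1500

1.1500


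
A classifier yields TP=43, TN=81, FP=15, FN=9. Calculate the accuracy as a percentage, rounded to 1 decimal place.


Accuracy = (TP + TN) / (TP + TN + FP + FN) * 100
= (43 + 81) / (43 + 81 + 15 + 9)
= 124 / 148
= 0.8378
= 83.8%

83.8


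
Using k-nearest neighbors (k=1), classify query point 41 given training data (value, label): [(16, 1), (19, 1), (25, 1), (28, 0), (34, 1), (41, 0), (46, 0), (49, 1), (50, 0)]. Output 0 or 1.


Distances from query 41:
Point 41 (class 0): distance = 0
K=1 nearest neighbors: classes = [0]
Votes for class 1: 0 / 1
Majority vote => class 0

0


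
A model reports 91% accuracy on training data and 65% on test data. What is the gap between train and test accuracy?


Gap = train_accuracy - test_accuracy
= 91 - 65
= 26%
This large gap strongly indicates overfitting.

26


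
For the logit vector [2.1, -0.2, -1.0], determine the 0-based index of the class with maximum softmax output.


Softmax is a monotonic transformation, so it preserves the argmax.
We need to find the index of the maximum logit.
Index 0: 2.1
Index 1: -0.2
Index 2: -1.0
Maximum logit = 2.1 at index 0

0


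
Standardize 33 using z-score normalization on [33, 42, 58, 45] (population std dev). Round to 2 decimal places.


Mean = (33 + 42 + 58 + 45) / 4 = 44.5
Variance = sum((x_i - mean)^2) / n = 80.25
Std = sqrt(80.25) = 8.9582
Z = (x - mean) / std
= (33 - 44.5) / 8.9582
= -11.5 / 8.9582
= -1.28

-1.28


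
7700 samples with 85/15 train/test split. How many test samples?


Train samples = 7700 * 85% = 6545
Test samples = 7700 - 6545
= 1155

1155


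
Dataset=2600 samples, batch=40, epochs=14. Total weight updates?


Iterations per epoch = 2600 / 40 = 65
Total updates = iterations_per_epoch * epochs
= 65 * 14
= 910

910


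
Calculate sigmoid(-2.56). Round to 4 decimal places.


sigmoid(z) = 1 / (1 + exp(-z))
exp(-(-2.56)) = exp(2.56) = 12.9358
1 + 12.9358 = 13.9358
1 / 13.9358 = 0.0718

0.0718


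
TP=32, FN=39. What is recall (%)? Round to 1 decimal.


Recall = TP / (TP + FN) * 100
= 32 / (32 + 39)
= 32 / 71
= 0.4507
= 45.1%

45.1


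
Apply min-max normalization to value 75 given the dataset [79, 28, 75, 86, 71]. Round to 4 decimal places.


Min = 28, Max = 86
Range = 86 - 28 = 58
Scaled = (x - min) / (max - min)
= (75 - 28) / 58
= 47 / 58
= 0.8103

0.8103


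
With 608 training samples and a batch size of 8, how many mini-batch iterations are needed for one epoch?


Iterations per epoch = dataset_size / batch_size
= 608 / 8
= 76

76


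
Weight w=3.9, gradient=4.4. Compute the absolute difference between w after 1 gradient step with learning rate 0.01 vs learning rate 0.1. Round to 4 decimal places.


With lr=0.01: w_new = 3.9 - 0.01 * 4.4 = 3.856
With lr=0.1: w_new = 3.9 - 0.1 * 4.4 = 3.46
Absolute difference = |3.856 - 3.46|
= 0.3960

0.3960


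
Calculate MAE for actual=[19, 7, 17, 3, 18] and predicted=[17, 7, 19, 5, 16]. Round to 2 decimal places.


Absolute errors: [2, 0, 2, 2, 2]
Sum of absolute errors = 8
MAE = 8 / 5 = 1.60

1.60


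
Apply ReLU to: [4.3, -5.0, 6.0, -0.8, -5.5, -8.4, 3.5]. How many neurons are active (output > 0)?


ReLU(x) = max(0, x) for each element:
ReLU(4.3) = 4.3
ReLU(-5.0) = 0
ReLU(6.0) = 6.0
ReLU(-0.8) = 0
ReLU(-5.5) = 0
ReLU(-8.4) = 0
ReLU(3.5) = 3.5
Active neurons (>0): 3

3


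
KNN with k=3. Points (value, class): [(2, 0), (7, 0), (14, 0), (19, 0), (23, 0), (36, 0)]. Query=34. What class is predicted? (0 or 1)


Distances from query 34:
Point 36 (class 0): distance = 2
Point 23 (class 0): distance = 11
Point 19 (class 0): distance = 15
K=3 nearest neighbors: classes = [0, 0, 0]
Votes for class 1: 0 / 3
Majority vote => class 0

0


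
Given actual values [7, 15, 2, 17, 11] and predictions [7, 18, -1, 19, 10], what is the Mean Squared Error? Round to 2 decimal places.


Differences: [0, -3, 3, -2, 1]
Squared errors: [0, 9, 9, 4, 1]
Sum of squared errors = 23
MSE = 23 / 5 = 4.60

4.60


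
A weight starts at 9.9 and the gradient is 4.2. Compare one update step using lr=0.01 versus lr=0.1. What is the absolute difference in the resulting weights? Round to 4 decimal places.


With lr=0.01: w_new = 9.9 - 0.01 * 4.2 = 9.858
With lr=0.1: w_new = 9.9 - 0.1 * 4.2 = 9.48
Absolute difference = |9.858 - 9.48|
= 0.3780

0.3780


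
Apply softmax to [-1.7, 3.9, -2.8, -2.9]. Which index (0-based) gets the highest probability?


Softmax is a monotonic transformation, so it preserves the argmax.
We need to find the index of the maximum logit.
Index 0: -1.7
Index 1: 3.9
Index 2: -2.8
Index 3: -2.9
Maximum logit = 3.9 at index 1

1


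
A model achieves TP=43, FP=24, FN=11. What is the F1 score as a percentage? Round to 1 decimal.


Precision = TP / (TP + FP) = 43 / 67 = 0.6418
Recall = TP / (TP + FN) = 43 / 54 = 0.7963
F1 = 2 * P * R / (P + R)
= 2 * 0.6418 * 0.7963 / (0.6418 + 0.7963)
= 1.0221 / 1.4381
= 0.7107
As percentage: 71.1%

71.1


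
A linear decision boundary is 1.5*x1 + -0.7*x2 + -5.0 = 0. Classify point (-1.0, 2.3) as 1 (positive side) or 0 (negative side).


Compute 1.5 * -1.0 + -0.7 * 2.3 + -5.0
= -1.5 + -1.61 + -5.0
= -8.11
Since -8.11 < 0, the point is on the negative side.

0


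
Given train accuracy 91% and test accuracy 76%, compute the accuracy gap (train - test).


Gap = train_accuracy - test_accuracy
= 91 - 76
= 15%
This gap suggests the model is overfitting.

15


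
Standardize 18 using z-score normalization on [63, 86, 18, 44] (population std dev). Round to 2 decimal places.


Mean = (63 + 86 + 18 + 44) / 4 = 52.75
Variance = sum((x_i - mean)^2) / n = 623.6875
Std = sqrt(623.6875) = 24.9737
Z = (x - mean) / std
= (18 - 52.75) / 24.9737
= -34.75 / 24.9737
= -1.39

-1.39
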